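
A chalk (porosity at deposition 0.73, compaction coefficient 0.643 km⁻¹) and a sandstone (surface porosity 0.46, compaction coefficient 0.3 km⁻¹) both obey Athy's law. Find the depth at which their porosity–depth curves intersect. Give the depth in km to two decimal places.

1.35 km

Set phi₀ₐ e^(−cₐd) = phi₀ᵦ e^(−cᵦd) ⇒ ln(phi₀ₐ/phi₀ᵦ) = (cₐ − cᵦ)·d
d = ln(0.73/0.46) / (0.643 − 0.3) = 0.4618 / 0.343 = 1.346 km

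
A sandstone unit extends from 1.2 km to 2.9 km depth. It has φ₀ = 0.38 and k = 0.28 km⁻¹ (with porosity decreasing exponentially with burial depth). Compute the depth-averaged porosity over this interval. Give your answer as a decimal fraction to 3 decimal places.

0.216

⟨φ⟩ = (1/(d₂−d₁)) ∫ φ₀ e^(−kd) dd = φ₀·(e^(−k·d₁) − e^(−k·d₂)) / (k·(d₂−d₁))
e^(−0.28×1.2) = 0.7146; e^(−0.28×2.9) = 0.4440
⟨φ⟩ = 0.38 × (0.7146 − 0.4440) / (0.28 × 1.7) = 0.38 × 0.5686 = 0.2161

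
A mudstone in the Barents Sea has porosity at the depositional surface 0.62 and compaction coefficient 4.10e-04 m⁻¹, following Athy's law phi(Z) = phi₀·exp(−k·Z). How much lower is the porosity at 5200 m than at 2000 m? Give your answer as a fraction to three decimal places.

Working in km (1 km = 1000 m; k in km⁻¹ = k in m⁻¹ × 1000):
phi(2) = 0.62·e^(−0.41×2) = 0.2731
phi(5.2) = 0.62·e^(−0.41×5.2) = 0.0735
Δphi = 0.2731 − 0.0735 = 0.1995

0.200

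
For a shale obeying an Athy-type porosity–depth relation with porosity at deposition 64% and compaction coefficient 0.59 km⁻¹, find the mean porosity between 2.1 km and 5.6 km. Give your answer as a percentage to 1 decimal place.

7.8%

⟨φ⟩ = (1/(d₂−d₁)) ∫ φ₀ e^(−kd) dd = φ₀·(e^(−k·d₁) − e^(−k·d₂)) / (k·(d₂−d₁))
e^(−0.59×2.1) = 0.2897; e^(−0.59×5.6) = 0.0367
⟨φ⟩ = 0.64 × (0.2897 − 0.0367) / (0.59 × 3.5) = 0.64 × 0.1225 = 0.0784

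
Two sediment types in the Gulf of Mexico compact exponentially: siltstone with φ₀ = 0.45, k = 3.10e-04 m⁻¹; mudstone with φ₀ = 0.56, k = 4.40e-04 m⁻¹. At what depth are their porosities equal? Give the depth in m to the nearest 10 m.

Working in km (1 km = 1000 m; k in km⁻¹ = k in m⁻¹ × 1000):
Set φ₀ₐ e^(−kₐz) = φ₀ᵦ e^(−kᵦz) ⇒ ln(φ₀ₐ/φ₀ᵦ) = (kₐ − kᵦ)·z
z = ln(0.45/0.56) / (0.31 − 0.44) = -0.2187 / -0.13 = 1.682 km

1680 m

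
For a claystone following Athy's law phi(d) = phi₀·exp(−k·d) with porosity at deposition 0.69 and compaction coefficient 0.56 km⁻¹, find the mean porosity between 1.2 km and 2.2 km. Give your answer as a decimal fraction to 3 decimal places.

0.270

⟨phi⟩ = (1/(d₂−d₁)) ∫ phi₀ e^(−kd) dd = phi₀·(e^(−k·d₁) − e^(−k·d₂)) / (k·(d₂−d₁))
e^(−0.56×1.2) = 0.5107; e^(−0.56×2.2) = 0.2917
⟨phi⟩ = 0.69 × (0.5107 − 0.2917) / (0.56 × 1) = 0.69 × 0.3910 = 0.2698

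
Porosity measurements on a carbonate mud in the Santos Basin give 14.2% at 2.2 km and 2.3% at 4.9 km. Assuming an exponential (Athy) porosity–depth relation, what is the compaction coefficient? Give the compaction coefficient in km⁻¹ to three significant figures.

0.674 km⁻¹

Athy: phi(d) = phi₀ e^(−kd) ⇒ phi₁/phi₂ = e^{k(d₂−d₁)} ⇒ k = ln(phi₁/phi₂)/(d₂−d₁)
k = ln(0.142/0.023) / (4.9 − 2.2) = ln(6.174) / 2.7 = 1.8203 / 2.7 = 0.6742 km⁻¹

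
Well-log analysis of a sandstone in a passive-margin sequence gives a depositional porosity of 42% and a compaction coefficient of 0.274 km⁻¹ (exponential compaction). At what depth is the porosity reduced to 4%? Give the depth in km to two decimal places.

8.58 km

Invert Athy's law: d = ln(n₀/n) / β
d = ln(0.42/0.04) / 0.274 = ln(10.5) / 0.274 = 2.3514 / 0.274 = 8.582 km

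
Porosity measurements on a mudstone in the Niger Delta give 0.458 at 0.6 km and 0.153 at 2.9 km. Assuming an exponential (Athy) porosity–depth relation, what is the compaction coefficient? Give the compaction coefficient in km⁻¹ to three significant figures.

Athy: phi(d) = phi₀ e^(−cd) ⇒ phi₁/phi₂ = e^{c(d₂−d₁)} ⇒ c = ln(phi₁/phi₂)/(d₂−d₁)
c = ln(0.458/0.153) / (2.9 − 0.6) = ln(2.993) / 2.3 = 1.0964 / 2.3 = 0.4767 km⁻¹

0.477 km⁻¹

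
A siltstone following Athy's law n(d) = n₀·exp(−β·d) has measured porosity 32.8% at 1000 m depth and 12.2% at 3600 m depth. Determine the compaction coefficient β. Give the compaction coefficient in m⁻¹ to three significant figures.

0.000380 m⁻¹

Working in km (1 km = 1000 m; β in km⁻¹ = β in m⁻¹ × 1000):
Athy: n(d) = n₀ e^(−βd) ⇒ n₁/n₂ = e^{β(d₂−d₁)} ⇒ β = ln(n₁/n₂)/(d₂−d₁)
β = ln(0.328/0.122) / (3.6 − 1) = ln(2.689) / 2.6 = 0.9890 / 2.6 = 0.3804 km⁻¹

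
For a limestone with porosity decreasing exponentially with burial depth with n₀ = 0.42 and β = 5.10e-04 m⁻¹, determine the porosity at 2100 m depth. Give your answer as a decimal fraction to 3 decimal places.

Working in km (1 km = 1000 m; β in km⁻¹ = β in m⁻¹ × 1000):
n = n₀·exp(−β·d) = 0.42 × exp(−0.51 × 2.1) = 0.42 × exp(−1.071)
  = 0.42 × 0.3427 = 0.1439

0.144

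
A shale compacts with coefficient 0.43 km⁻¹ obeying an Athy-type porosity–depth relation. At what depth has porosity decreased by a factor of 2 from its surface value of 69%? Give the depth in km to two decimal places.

1.61 km

φ/φ₀ = 1/2 ⇒ exp(−k·d) = 1/2 ⇒ d = ln(2) / k
d = 0.6931 / 0.43 = 1.612 km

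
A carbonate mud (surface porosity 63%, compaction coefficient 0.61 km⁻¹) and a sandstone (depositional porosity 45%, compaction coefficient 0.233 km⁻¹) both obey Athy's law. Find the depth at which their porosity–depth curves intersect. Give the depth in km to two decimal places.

0.89 km

Set φ₀ₐ e^(−kₐd) = φ₀ᵦ e^(−kᵦd) ⇒ ln(φ₀ₐ/φ₀ᵦ) = (kₐ − kᵦ)·d
d = ln(0.63/0.45) / (0.61 − 0.233) = 0.3365 / 0.377 = 0.892 km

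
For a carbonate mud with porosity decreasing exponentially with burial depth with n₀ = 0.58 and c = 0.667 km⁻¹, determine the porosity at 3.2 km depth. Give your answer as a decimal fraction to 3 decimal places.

0.069

n = n₀·exp(−c·d) = 0.58 × exp(−0.667 × 3.2) = 0.58 × exp(−2.134)
  = 0.58 × 0.1183 = 0.0686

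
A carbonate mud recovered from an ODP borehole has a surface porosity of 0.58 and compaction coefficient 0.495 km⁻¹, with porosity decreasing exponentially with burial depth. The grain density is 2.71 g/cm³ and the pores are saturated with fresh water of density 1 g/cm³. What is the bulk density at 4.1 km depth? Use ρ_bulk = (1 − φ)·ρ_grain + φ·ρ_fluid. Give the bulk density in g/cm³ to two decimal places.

Porosity at depth: φ = 0.58·exp(−0.495×4.1) = 0.58×0.1314 = 0.0762
Bulk density: ρ_b = (1−φ)ρ_g + φ·ρ_f = 0.9238×2.71 + 0.0762×1
       = 2.503 + 0.076 = 2.580 g/cm³

2.58 g/cm³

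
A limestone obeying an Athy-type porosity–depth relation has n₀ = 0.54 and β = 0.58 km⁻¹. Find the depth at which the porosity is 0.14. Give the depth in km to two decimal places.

Invert Athy's law: z = ln(n₀/n) / β
z = ln(0.54/0.14) / 0.58 = ln(3.857) / 0.58 = 1.3499 / 0.58 = 2.327 km

2.33 km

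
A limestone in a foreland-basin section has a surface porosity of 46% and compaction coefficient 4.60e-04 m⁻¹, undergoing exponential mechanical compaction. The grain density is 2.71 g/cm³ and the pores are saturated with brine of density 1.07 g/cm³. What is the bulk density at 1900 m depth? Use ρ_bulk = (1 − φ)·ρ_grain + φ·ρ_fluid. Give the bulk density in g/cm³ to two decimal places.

Working in km (1 km = 1000 m; c in km⁻¹ = c in m⁻¹ × 1000):
Porosity at depth: phi = 0.46·exp(−0.46×1.9) = 0.46×0.4173 = 0.1919
Bulk density: ρ_b = (1−phi)ρ_g + phi·ρ_f = 0.8081×2.71 + 0.1919×1.07
       = 2.190 + 0.205 = 2.395 g/cm³

2.40 g/cm³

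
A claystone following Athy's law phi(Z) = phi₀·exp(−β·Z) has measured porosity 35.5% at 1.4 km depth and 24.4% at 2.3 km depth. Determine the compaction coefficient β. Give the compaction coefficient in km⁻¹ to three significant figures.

Athy: phi(Z) = phi₀ e^(−βZ) ⇒ phi₁/phi₂ = e^{β(Z₂−Z₁)} ⇒ β = ln(phi₁/phi₂)/(Z₂−Z₁)
β = ln(0.355/0.244) / (2.3 − 1.4) = ln(1.455) / 0.9 = 0.3749 / 0.9 = 0.4166 km⁻¹

0.417 km⁻¹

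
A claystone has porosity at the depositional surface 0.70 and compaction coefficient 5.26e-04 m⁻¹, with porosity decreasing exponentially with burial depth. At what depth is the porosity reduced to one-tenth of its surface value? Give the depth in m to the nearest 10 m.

4380 m

Working in km (1 km = 1000 m; c in km⁻¹ = c in m⁻¹ × 1000):
n/n₀ = 1/10 ⇒ exp(−c·z) = 1/10 ⇒ z = ln(10) / c
z = 2.3026 / 0.526 = 4.378 km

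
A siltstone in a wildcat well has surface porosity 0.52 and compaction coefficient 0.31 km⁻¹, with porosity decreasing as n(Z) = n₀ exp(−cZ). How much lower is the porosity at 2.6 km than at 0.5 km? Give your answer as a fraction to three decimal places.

0.213

n(0.5) = 0.52·e^(−0.31×0.5) = 0.4453
n(2.6) = 0.52·e^(−0.31×2.6) = 0.2323
Δn = 0.4453 − 0.2323 = 0.2131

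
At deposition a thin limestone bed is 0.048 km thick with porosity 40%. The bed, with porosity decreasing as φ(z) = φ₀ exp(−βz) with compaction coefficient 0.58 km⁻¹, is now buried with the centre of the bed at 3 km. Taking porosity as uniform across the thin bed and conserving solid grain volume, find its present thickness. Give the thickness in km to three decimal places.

0.031 km

Porosity at 3 km: φ = 0.4·exp(−0.58×3) = 0.0702
Solid-volume conservation: h(1−φ) = h₀(1−φ₀) ⇒ h = h₀·(1−φ₀)/(1−φ)
h = 0.048 × (1 − 0.4)/(1 − 0.0702) = 0.048 × 0.6453 = 0.0310 km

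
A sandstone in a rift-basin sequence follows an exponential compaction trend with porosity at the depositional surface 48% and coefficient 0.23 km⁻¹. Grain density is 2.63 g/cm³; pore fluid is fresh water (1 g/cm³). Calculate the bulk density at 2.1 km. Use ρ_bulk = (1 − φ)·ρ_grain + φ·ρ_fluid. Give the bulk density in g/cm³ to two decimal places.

2.15 g/cm³

Porosity at depth: n = 0.48·exp(−0.23×2.1) = 0.48×0.6169 = 0.2961
Bulk density: ρ_b = (1−n)ρ_g + n·ρ_f = 0.7039×2.63 + 0.2961×1
       = 1.851 + 0.296 = 2.147 g/cm³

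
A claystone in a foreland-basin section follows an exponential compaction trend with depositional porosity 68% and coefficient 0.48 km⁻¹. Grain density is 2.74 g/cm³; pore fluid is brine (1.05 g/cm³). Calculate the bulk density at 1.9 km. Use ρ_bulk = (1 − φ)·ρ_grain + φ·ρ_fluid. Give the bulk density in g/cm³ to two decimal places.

Porosity at depth: n = 0.68·exp(−0.48×1.9) = 0.68×0.4017 = 0.2732
Bulk density: ρ_b = (1−n)ρ_g + n·ρ_f = 0.7268×2.74 + 0.2732×1.05
       = 1.992 + 0.287 = 2.278 g/cm³

2.28 g/cm³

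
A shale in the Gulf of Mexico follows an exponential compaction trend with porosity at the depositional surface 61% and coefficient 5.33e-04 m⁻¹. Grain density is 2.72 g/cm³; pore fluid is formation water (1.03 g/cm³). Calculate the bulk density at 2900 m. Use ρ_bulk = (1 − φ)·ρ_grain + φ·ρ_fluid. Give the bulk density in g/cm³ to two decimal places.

Working in km (1 km = 1000 m; k in km⁻¹ = k in m⁻¹ × 1000):
Porosity at depth: φ = 0.61·exp(−0.533×2.9) = 0.61×0.2132 = 0.1300
Bulk density: ρ_b = (1−φ)ρ_g + φ·ρ_f = 0.8700×2.72 + 0.1300×1.03
       = 2.366 + 0.134 = 2.500 g/cm³

2.50 g/cm³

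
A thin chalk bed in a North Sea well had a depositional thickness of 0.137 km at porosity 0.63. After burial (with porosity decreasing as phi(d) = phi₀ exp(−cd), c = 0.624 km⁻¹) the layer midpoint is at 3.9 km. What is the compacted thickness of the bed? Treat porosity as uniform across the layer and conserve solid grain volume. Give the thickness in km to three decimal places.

Porosity at 3.9 km: phi = 0.63·exp(−0.624×3.9) = 0.0553
Solid-volume conservation: h(1−phi) = h₀(1−phi₀) ⇒ h = h₀·(1−phi₀)/(1−phi)
h = 0.137 × (1 − 0.63)/(1 − 0.0553) = 0.137 × 0.3916 = 0.0537 km

0.054 km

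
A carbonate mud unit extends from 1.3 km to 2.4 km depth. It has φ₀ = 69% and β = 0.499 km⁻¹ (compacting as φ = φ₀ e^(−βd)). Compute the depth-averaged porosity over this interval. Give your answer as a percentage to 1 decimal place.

⟨φ⟩ = (1/(d₂−d₁)) ∫ φ₀ e^(−βd) dd = φ₀·(e^(−β·d₁) − e^(−β·d₂)) / (β·(d₂−d₁))
e^(−0.499×1.3) = 0.5227; e^(−0.499×2.4) = 0.3019
⟨φ⟩ = 0.69 × (0.5227 − 0.3019) / (0.499 × 1.1) = 0.69 × 0.4023 = 0.2776

27.8%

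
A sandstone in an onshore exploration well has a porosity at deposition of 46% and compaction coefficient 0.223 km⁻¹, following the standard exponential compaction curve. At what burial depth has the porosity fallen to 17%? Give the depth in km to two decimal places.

Invert Athy's law: z = ln(phi₀/phi) / β
z = ln(0.46/0.17) / 0.223 = ln(2.706) / 0.223 = 0.9954 / 0.223 = 4.464 km

4.46 km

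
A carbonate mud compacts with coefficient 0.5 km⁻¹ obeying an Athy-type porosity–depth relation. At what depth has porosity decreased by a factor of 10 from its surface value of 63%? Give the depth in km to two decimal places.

4.61 km

φ/φ₀ = 1/10 ⇒ exp(−c·d) = 1/10 ⇒ d = ln(10) / c
d = 2.3026 / 0.5 = 4.605 km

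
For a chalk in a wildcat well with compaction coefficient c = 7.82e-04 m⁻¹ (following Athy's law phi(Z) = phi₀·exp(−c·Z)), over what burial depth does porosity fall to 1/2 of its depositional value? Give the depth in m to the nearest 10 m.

890 m

Working in km (1 km = 1000 m; c in km⁻¹ = c in m⁻¹ × 1000):
phi/phi₀ = 1/2 ⇒ exp(−c·Z) = 1/2 ⇒ Z = ln(2) / c
Z = 0.6931 / 0.782 = 0.886 km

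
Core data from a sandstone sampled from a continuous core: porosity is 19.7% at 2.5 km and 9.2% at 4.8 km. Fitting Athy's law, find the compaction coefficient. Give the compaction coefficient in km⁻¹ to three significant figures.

Athy: phi(d) = phi₀ e^(−cd) ⇒ phi₁/phi₂ = e^{c(d₂−d₁)} ⇒ c = ln(phi₁/phi₂)/(d₂−d₁)
c = ln(0.197/0.092) / (4.8 − 2.5) = ln(2.141) / 2.3 = 0.7614 / 2.3 = 0.3311 km⁻¹

0.331 km⁻¹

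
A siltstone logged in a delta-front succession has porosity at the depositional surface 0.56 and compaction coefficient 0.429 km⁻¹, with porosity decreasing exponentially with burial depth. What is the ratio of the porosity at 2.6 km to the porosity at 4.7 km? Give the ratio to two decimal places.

2.46

phi(Z₁)/phi(Z₂) = e^(−β·Z₁)/e^(−β·Z₂) = e^{β(Z₂−Z₁)}
= exp(0.429 × 2.1) = exp(0.9009) = 2.4618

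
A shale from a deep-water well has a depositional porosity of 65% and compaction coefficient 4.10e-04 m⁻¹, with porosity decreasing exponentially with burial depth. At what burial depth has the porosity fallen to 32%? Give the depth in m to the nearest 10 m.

1730 m

Working in km (1 km = 1000 m; β in km⁻¹ = β in m⁻¹ × 1000):
Invert Athy's law: Z = ln(phi₀/phi) / β
Z = ln(0.65/0.32) / 0.41 = ln(2.031) / 0.41 = 0.7087 / 0.41 = 1.728 km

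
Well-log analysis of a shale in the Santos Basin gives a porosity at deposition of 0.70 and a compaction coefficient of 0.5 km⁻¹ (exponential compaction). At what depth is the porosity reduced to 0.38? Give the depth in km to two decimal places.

1.22 km

Invert Athy's law: z = ln(n₀/n) / β
z = ln(0.7/0.38) / 0.5 = ln(1.842) / 0.5 = 0.6109 / 0.5 = 1.222 km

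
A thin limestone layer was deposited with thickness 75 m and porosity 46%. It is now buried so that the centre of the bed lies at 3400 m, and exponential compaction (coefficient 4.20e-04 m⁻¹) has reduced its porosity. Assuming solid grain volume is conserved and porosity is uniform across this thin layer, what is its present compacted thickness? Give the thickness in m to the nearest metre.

46 m

Working in km (1 km = 1000 m; c in km⁻¹ = c in m⁻¹ × 1000):
Porosity at 3.4 km: phi = 0.46·exp(−0.42×3.4) = 0.1103
Solid-volume conservation: h(1−phi) = h₀(1−phi₀) ⇒ h = h₀·(1−phi₀)/(1−phi)
h = 0.075 × (1 − 0.46)/(1 − 0.1103) = 0.075 × 0.6069 = 0.0455 km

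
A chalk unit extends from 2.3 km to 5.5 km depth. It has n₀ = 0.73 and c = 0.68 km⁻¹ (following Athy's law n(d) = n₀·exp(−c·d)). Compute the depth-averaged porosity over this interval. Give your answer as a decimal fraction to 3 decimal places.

⟨n⟩ = (1/(d₂−d₁)) ∫ n₀ e^(−cd) dd = n₀·(e^(−c·d₁) − e^(−c·d₂)) / (c·(d₂−d₁))
e^(−0.68×2.3) = 0.2093; e^(−0.68×5.5) = 0.0238
⟨n⟩ = 0.73 × (0.2093 − 0.0238) / (0.68 × 3.2) = 0.73 × 0.0853 = 0.0622

0.062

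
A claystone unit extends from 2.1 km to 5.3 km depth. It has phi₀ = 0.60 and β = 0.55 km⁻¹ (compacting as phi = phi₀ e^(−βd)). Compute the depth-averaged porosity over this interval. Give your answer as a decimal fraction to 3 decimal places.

0.089

⟨phi⟩ = (1/(d₂−d₁)) ∫ phi₀ e^(−βd) dd = phi₀·(e^(−β·d₁) − e^(−β·d₂)) / (β·(d₂−d₁))
e^(−0.55×2.1) = 0.3151; e^(−0.55×5.3) = 0.0542
⟨phi⟩ = 0.6 × (0.3151 − 0.0542) / (0.55 × 3.2) = 0.6 × 0.1482 = 0.0889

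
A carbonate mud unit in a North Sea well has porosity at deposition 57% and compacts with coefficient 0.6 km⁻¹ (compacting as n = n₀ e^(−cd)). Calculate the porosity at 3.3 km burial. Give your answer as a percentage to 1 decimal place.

n = n₀·exp(−c·d) = 0.57 × exp(−0.6 × 3.3) = 0.57 × exp(−1.98)
  = 0.57 × 0.1381 = 0.0787

7.9%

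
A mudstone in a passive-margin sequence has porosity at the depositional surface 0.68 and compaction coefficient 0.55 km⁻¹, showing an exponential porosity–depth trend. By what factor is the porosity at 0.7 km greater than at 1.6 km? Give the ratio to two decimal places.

1.64

φ(Z₁)/φ(Z₂) = e^(−c·Z₁)/e^(−c·Z₂) = e^{c(Z₂−Z₁)}
= exp(0.55 × 0.9) = exp(0.495) = 1.6405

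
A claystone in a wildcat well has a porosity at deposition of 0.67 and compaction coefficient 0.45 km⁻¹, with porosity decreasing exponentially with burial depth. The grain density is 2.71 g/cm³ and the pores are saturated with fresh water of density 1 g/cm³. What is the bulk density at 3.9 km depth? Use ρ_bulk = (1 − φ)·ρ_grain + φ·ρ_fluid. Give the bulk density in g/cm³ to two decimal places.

Porosity at depth: n = 0.67·exp(−0.45×3.9) = 0.67×0.1729 = 0.1158
Bulk density: ρ_b = (1−n)ρ_g + n·ρ_f = 0.8842×2.71 + 0.1158×1
       = 2.396 + 0.116 = 2.512 g/cm³

2.51 g/cm³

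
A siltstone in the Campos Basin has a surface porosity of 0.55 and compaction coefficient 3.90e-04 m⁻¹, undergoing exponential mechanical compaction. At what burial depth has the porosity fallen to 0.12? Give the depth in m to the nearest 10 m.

Working in km (1 km = 1000 m; k in km⁻¹ = k in m⁻¹ × 1000):
Invert Athy's law: z = ln(φ₀/φ) / k
z = ln(0.55/0.12) / 0.39 = ln(4.583) / 0.39 = 1.5224 / 0.39 = 3.904 km

3900 m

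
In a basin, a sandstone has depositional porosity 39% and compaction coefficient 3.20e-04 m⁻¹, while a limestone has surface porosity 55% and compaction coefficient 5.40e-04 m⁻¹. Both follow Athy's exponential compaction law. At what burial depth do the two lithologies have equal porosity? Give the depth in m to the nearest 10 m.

1560 m

Working in km (1 km = 1000 m; k in km⁻¹ = k in m⁻¹ × 1000):
Set n₀ₐ e^(−kₐz) = n₀ᵦ e^(−kᵦz) ⇒ ln(n₀ₐ/n₀ᵦ) = (kₐ − kᵦ)·z
z = ln(0.39/0.55) / (0.32 − 0.54) = -0.3438 / -0.22 = 1.563 km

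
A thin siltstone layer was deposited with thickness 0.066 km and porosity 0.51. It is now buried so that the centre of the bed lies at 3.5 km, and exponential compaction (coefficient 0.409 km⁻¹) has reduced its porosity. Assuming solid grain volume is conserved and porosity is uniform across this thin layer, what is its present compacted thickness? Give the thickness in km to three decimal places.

0.037 km

Porosity at 3.5 km: phi = 0.51·exp(−0.409×3.5) = 0.1219
Solid-volume conservation: h(1−phi) = h₀(1−phi₀) ⇒ h = h₀·(1−phi₀)/(1−phi)
h = 0.066 × (1 − 0.51)/(1 − 0.1219) = 0.066 × 0.5580 = 0.0368 km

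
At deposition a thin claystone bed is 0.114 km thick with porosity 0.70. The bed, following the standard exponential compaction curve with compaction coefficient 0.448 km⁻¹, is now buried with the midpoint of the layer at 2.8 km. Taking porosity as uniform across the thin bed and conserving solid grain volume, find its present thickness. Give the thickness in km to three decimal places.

Porosity at 2.8 km: n = 0.7·exp(−0.448×2.8) = 0.1997
Solid-volume conservation: h(1−n) = h₀(1−n₀) ⇒ h = h₀·(1−n₀)/(1−n)
h = 0.114 × (1 − 0.7)/(1 − 0.1997) = 0.114 × 0.3748 = 0.0427 km

0.043 km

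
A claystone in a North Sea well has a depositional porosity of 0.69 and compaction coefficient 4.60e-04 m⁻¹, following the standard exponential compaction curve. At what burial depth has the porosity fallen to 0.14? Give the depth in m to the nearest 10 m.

3470 m

Working in km (1 km = 1000 m; c in km⁻¹ = c in m⁻¹ × 1000):
Invert Athy's law: d = ln(phi₀/phi) / c
d = ln(0.69/0.14) / 0.46 = ln(4.929) / 0.46 = 1.5950 / 0.46 = 3.467 km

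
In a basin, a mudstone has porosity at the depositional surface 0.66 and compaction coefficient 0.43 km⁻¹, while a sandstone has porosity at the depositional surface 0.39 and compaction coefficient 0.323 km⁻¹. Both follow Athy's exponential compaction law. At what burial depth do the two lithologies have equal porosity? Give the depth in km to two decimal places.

4.92 km

Set φ₀ₐ e^(−kₐd) = φ₀ᵦ e^(−kᵦd) ⇒ ln(φ₀ₐ/φ₀ᵦ) = (kₐ − kᵦ)·d
d = ln(0.66/0.39) / (0.43 − 0.323) = 0.5261 / 0.107 = 4.917 km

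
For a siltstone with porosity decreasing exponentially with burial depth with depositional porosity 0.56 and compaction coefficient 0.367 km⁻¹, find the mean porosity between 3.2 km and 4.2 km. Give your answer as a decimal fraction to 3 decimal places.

⟨φ⟩ = (1/(z₂−z₁)) ∫ φ₀ e^(−kz) dz = φ₀·(e^(−k·z₁) − e^(−k·z₂)) / (k·(z₂−z₁))
e^(−0.367×3.2) = 0.3090; e^(−0.367×4.2) = 0.2141
⟨φ⟩ = 0.56 × (0.3090 − 0.2141) / (0.367 × 1) = 0.56 × 0.2586 = 0.1448

0.145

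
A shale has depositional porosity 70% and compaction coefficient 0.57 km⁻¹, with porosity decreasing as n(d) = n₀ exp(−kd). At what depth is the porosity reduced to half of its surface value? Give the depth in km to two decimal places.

n/n₀ = 1/2 ⇒ exp(−k·d) = 1/2 ⇒ d = ln(2) / k
d = 0.6931 / 0.57 = 1.216 km

1.22 km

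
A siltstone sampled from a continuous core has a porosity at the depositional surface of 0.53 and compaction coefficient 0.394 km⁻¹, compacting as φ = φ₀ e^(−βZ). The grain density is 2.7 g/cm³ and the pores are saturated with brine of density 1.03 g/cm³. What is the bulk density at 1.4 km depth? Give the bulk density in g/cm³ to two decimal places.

2.19 g/cm³

Porosity at depth: φ = 0.53·exp(−0.394×1.4) = 0.53×0.5760 = 0.3053
Bulk density: ρ_b = (1−φ)ρ_g + φ·ρ_f = 0.6947×2.7 + 0.3053×1.03
       = 1.876 + 0.314 = 2.190 g/cm³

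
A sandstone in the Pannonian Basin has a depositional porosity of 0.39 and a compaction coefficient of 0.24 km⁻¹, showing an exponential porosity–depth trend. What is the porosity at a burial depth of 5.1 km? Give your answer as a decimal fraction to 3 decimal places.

phi = phi₀·exp(−β·Z) = 0.39 × exp(−0.24 × 5.1) = 0.39 × exp(−1.224)
  = 0.39 × 0.2941 = 0.1147

0.115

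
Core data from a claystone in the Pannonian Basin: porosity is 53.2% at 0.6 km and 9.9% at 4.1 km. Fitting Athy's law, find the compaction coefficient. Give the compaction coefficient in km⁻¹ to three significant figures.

0.480 km⁻¹

Athy: n(Z) = n₀ e^(−kZ) ⇒ n₁/n₂ = e^{k(Z₂−Z₁)} ⇒ k = ln(n₁/n₂)/(Z₂−Z₁)
k = ln(0.532/0.099) / (4.1 − 0.6) = ln(5.374) / 3.5 = 1.6815 / 3.5 = 0.4804 km⁻¹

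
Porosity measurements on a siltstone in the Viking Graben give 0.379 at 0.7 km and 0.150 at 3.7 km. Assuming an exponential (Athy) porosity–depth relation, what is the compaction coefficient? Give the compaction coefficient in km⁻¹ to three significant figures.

Athy: n(z) = n₀ e^(−βz) ⇒ n₁/n₂ = e^{β(z₂−z₁)} ⇒ β = ln(n₁/n₂)/(z₂−z₁)
β = ln(0.379/0.15) / (3.7 − 0.7) = ln(2.527) / 3 = 0.9269 / 3 = 0.309 km⁻¹

0.309 km⁻¹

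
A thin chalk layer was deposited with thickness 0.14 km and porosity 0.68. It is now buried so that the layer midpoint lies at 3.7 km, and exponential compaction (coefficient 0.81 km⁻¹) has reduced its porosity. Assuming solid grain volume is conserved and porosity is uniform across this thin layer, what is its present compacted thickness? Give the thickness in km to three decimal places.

Porosity at 3.7 km: phi = 0.68·exp(−0.81×3.7) = 0.0340
Solid-volume conservation: h(1−phi) = h₀(1−phi₀) ⇒ h = h₀·(1−phi₀)/(1−phi)
h = 0.14 × (1 − 0.68)/(1 − 0.0340) = 0.14 × 0.3312 = 0.0464 km

0.046 km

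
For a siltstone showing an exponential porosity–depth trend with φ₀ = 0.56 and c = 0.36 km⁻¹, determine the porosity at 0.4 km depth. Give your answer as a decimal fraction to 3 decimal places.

φ = φ₀·exp(−c·d) = 0.56 × exp(−0.36 × 0.4) = 0.56 × exp(−0.144)
  = 0.56 × 0.8659 = 0.4849

0.485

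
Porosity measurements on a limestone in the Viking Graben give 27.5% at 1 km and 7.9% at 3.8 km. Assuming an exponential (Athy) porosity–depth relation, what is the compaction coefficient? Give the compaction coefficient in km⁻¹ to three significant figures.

Athy: φ(Z) = φ₀ e^(−kZ) ⇒ φ₁/φ₂ = e^{k(Z₂−Z₁)} ⇒ k = ln(φ₁/φ₂)/(Z₂−Z₁)
k = ln(0.275/0.079) / (3.8 − 1) = ln(3.481) / 2.8 = 1.2473 / 2.8 = 0.4455 km⁻¹

0.445 km⁻¹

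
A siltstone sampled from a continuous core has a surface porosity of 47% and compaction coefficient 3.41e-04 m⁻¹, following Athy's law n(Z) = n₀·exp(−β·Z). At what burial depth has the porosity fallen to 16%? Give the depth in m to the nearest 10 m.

3160 m

Working in km (1 km = 1000 m; β in km⁻¹ = β in m⁻¹ × 1000):
Invert Athy's law: Z = ln(n₀/n) / β
Z = ln(0.47/0.16) / 0.341 = ln(2.937) / 0.341 = 1.0776 / 0.341 = 3.160 km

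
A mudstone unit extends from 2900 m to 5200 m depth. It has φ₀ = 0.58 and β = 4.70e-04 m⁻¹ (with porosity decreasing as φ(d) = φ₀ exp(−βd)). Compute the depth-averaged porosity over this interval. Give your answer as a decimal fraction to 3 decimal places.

0.091

Working in km (1 km = 1000 m; β in km⁻¹ = β in m⁻¹ × 1000):
⟨φ⟩ = (1/(d₂−d₁)) ∫ φ₀ e^(−βd) dd = φ₀·(e^(−β·d₁) − e^(−β·d₂)) / (β·(d₂−d₁))
e^(−0.47×2.9) = 0.2559; e^(−0.47×5.2) = 0.0868
⟨φ⟩ = 0.58 × (0.2559 − 0.0868) / (0.47 × 2.3) = 0.58 × 0.1564 = 0.0907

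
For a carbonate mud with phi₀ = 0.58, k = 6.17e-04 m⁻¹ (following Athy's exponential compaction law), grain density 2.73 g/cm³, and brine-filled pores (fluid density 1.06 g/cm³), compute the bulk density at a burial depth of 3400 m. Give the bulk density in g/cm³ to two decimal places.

2.61 g/cm³

Working in km (1 km = 1000 m; k in km⁻¹ = k in m⁻¹ × 1000):
Porosity at depth: phi = 0.58·exp(−0.617×3.4) = 0.58×0.1227 = 0.0712
Bulk density: ρ_b = (1−phi)ρ_g + phi·ρ_f = 0.9288×2.73 + 0.0712×1.06
       = 2.536 + 0.075 = 2.611 g/cm³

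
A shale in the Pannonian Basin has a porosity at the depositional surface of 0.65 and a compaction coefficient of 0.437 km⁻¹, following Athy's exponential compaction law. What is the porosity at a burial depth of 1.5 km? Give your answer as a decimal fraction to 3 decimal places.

0.337

phi = phi₀·exp(−c·z) = 0.65 × exp(−0.437 × 1.5) = 0.65 × exp(−0.6555)
  = 0.65 × 0.5192 = 0.3375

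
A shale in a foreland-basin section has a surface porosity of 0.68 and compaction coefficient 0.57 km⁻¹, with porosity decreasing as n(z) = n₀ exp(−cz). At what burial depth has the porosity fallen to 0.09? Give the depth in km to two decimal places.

3.55 km

Invert Athy's law: z = ln(n₀/n) / c
z = ln(0.68/0.09) / 0.57 = ln(7.556) / 0.57 = 2.0223 / 0.57 = 3.548 km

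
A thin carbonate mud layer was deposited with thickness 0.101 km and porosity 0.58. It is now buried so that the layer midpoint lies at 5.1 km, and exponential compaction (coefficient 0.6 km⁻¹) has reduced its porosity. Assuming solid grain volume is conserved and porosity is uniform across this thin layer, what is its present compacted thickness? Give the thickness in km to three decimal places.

0.044 km

Porosity at 5.1 km: n = 0.58·exp(−0.6×5.1) = 0.0272
Solid-volume conservation: h(1−n) = h₀(1−n₀) ⇒ h = h₀·(1−n₀)/(1−n)
h = 0.101 × (1 − 0.58)/(1 − 0.0272) = 0.101 × 0.4317 = 0.0436 km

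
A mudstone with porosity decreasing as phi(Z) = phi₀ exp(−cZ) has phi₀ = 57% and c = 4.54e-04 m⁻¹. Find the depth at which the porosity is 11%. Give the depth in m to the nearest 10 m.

3620 m

Working in km (1 km = 1000 m; c in km⁻¹ = c in m⁻¹ × 1000):
Invert Athy's law: Z = ln(phi₀/phi) / c
Z = ln(0.57/0.11) / 0.454 = ln(5.182) / 0.454 = 1.6452 / 0.454 = 3.624 km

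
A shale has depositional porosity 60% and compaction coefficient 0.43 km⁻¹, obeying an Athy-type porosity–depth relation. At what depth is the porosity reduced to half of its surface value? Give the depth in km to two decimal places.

φ/φ₀ = 1/2 ⇒ exp(−c·d) = 1/2 ⇒ d = ln(2) / c
d = 0.6931 / 0.43 = 1.612 km

1.61 km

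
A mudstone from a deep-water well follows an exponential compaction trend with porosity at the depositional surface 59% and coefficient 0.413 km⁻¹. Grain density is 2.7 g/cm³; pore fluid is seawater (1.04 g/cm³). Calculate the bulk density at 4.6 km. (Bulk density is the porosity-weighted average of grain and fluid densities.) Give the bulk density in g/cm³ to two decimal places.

2.55 g/cm³

Porosity at depth: phi = 0.59·exp(−0.413×4.6) = 0.59×0.1496 = 0.0883
Bulk density: ρ_b = (1−phi)ρ_g + phi·ρ_f = 0.9117×2.7 + 0.0883×1.04
       = 2.462 + 0.092 = 2.553 g/cm³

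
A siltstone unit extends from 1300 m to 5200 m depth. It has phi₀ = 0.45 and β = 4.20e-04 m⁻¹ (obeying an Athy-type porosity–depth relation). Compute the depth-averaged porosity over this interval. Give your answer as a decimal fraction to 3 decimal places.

Working in km (1 km = 1000 m; β in km⁻¹ = β in m⁻¹ × 1000):
⟨phi⟩ = (1/(d₂−d₁)) ∫ phi₀ e^(−βd) dd = phi₀·(e^(−β·d₁) − e^(−β·d₂)) / (β·(d₂−d₁))
e^(−0.42×1.3) = 0.5793; e^(−0.42×5.2) = 0.1126
⟨phi⟩ = 0.45 × (0.5793 − 0.1126) / (0.42 × 3.9) = 0.45 × 0.2849 = 0.1282

0.128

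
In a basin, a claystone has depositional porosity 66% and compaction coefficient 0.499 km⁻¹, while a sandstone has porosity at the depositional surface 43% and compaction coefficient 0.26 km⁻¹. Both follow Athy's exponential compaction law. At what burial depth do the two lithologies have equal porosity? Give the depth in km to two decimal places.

1.79 km

Set phi₀ₐ e^(−kₐd) = phi₀ᵦ e^(−kᵦd) ⇒ ln(phi₀ₐ/phi₀ᵦ) = (kₐ − kᵦ)·d
d = ln(0.66/0.43) / (0.499 − 0.26) = 0.4285 / 0.239 = 1.793 km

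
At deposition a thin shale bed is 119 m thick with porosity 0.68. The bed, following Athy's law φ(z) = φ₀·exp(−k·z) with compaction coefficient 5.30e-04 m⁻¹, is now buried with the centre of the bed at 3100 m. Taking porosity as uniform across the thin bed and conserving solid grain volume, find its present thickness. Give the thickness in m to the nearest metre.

44 m

Working in km (1 km = 1000 m; k in km⁻¹ = k in m⁻¹ × 1000):
Porosity at 3.1 km: φ = 0.68·exp(−0.53×3.1) = 0.1315
Solid-volume conservation: h(1−φ) = h₀(1−φ₀) ⇒ h = h₀·(1−φ₀)/(1−φ)
h = 0.119 × (1 − 0.68)/(1 − 0.1315) = 0.119 × 0.3685 = 0.0438 km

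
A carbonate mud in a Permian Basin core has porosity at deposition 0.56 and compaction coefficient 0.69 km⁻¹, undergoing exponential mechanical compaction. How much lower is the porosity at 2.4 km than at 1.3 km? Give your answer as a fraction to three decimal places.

0.121

n(1.3) = 0.56·e^(−0.69×1.3) = 0.2284
n(2.4) = 0.56·e^(−0.69×2.4) = 0.1069
Δn = 0.2284 − 0.1069 = 0.1215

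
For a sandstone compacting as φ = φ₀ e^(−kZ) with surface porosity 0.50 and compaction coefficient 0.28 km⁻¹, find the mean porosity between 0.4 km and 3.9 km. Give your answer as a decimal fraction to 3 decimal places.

0.285

⟨φ⟩ = (1/(Z₂−Z₁)) ∫ φ₀ e^(−kZ) dZ = φ₀·(e^(−k·Z₁) − e^(−k·Z₂)) / (k·(Z₂−Z₁))
e^(−0.28×0.4) = 0.8940; e^(−0.28×3.9) = 0.3355
⟨φ⟩ = 0.5 × (0.8940 − 0.3355) / (0.28 × 3.5) = 0.5 × 0.5699 = 0.2849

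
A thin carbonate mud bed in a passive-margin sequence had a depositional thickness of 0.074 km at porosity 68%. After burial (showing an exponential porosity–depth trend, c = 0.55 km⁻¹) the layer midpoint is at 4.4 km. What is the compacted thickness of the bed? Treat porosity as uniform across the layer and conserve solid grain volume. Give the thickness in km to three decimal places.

Porosity at 4.4 km: n = 0.68·exp(−0.55×4.4) = 0.0605
Solid-volume conservation: h(1−n) = h₀(1−n₀) ⇒ h = h₀·(1−n₀)/(1−n)
h = 0.074 × (1 − 0.68)/(1 − 0.0605) = 0.074 × 0.3406 = 0.0252 km

0.025 km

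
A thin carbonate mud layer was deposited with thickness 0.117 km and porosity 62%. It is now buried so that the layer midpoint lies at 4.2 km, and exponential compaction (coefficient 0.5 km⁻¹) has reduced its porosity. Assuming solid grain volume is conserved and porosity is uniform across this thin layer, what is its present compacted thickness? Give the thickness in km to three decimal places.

Porosity at 4.2 km: phi = 0.62·exp(−0.5×4.2) = 0.0759
Solid-volume conservation: h(1−phi) = h₀(1−phi₀) ⇒ h = h₀·(1−phi₀)/(1−phi)
h = 0.117 × (1 − 0.62)/(1 − 0.0759) = 0.117 × 0.4112 = 0.0481 km

0.048 km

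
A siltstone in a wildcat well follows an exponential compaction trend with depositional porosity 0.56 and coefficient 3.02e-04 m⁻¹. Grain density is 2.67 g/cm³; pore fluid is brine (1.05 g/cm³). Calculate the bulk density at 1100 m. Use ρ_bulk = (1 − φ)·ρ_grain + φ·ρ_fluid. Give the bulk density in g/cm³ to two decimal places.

Working in km (1 km = 1000 m; β in km⁻¹ = β in m⁻¹ × 1000):
Porosity at depth: n = 0.56·exp(−0.302×1.1) = 0.56×0.7173 = 0.4017
Bulk density: ρ_b = (1−n)ρ_g + n·ρ_f = 0.5983×2.67 + 0.4017×1.05
       = 1.597 + 0.422 = 2.019 g/cm³

2.02 g/cm³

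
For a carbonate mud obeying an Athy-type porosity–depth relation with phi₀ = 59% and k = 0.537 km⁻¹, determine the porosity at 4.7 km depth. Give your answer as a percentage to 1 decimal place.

4.7%

phi = phi₀·exp(−k·z) = 0.59 × exp(−0.537 × 4.7) = 0.59 × exp(−2.524)
  = 0.59 × 0.0801 = 0.0473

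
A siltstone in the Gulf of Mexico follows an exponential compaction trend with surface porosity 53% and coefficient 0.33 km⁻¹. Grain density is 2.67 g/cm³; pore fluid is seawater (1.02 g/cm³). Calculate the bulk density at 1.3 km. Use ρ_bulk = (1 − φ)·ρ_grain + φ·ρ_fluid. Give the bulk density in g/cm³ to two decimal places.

2.10 g/cm³

Porosity at depth: phi = 0.53·exp(−0.33×1.3) = 0.53×0.6512 = 0.3451
Bulk density: ρ_b = (1−phi)ρ_g + phi·ρ_f = 0.6549×2.67 + 0.3451×1.02
       = 1.749 + 0.352 = 2.101 g/cm³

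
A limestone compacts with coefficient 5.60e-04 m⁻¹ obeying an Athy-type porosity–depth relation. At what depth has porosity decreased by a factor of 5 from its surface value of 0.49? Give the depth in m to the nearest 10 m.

2870 m

Working in km (1 km = 1000 m; β in km⁻¹ = β in m⁻¹ × 1000):
n/n₀ = 1/5 ⇒ exp(−β·z) = 1/5 ⇒ z = ln(5) / β
z = 1.6094 / 0.56 = 2.874 km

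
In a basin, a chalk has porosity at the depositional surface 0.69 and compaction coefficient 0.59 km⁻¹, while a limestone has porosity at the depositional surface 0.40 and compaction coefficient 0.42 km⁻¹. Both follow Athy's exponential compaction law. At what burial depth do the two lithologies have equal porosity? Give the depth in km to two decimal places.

3.21 km

Set φ₀ₐ e^(−cₐZ) = φ₀ᵦ e^(−cᵦZ) ⇒ ln(φ₀ₐ/φ₀ᵦ) = (cₐ − cᵦ)·Z
Z = ln(0.69/0.4) / (0.59 − 0.42) = 0.5452 / 0.17 = 3.207 km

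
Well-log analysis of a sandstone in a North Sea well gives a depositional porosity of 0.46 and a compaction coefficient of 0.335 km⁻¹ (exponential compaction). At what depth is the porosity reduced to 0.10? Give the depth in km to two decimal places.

Invert Athy's law: d = ln(n₀/n) / β
d = ln(0.46/0.1) / 0.335 = ln(4.6) / 0.335 = 1.5261 / 0.335 = 4.555 km

4.56 km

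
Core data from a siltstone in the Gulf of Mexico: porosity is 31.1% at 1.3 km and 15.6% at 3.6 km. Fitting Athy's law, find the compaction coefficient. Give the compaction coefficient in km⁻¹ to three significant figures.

0.300 km⁻¹

Athy: n(d) = n₀ e^(−kd) ⇒ n₁/n₂ = e^{k(d₂−d₁)} ⇒ k = ln(n₁/n₂)/(d₂−d₁)
k = ln(0.311/0.156) / (3.6 − 1.3) = ln(1.994) / 2.3 = 0.6899 / 2.3 = 0.3 km⁻¹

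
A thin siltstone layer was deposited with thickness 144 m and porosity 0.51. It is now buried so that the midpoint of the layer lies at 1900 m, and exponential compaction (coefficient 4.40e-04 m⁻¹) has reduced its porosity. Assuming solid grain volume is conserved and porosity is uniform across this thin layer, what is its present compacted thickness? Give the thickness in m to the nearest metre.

Working in km (1 km = 1000 m; β in km⁻¹ = β in m⁻¹ × 1000):
Porosity at 1.9 km: n = 0.51·exp(−0.44×1.9) = 0.2211
Solid-volume conservation: h(1−n) = h₀(1−n₀) ⇒ h = h₀·(1−n₀)/(1−n)
h = 0.144 × (1 − 0.51)/(1 − 0.2211) = 0.144 × 0.6291 = 0.0906 km

91 m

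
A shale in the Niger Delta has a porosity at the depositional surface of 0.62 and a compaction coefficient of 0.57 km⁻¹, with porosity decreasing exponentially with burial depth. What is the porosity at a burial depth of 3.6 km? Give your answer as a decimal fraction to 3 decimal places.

phi = phi₀·exp(−c·Z) = 0.62 × exp(−0.57 × 3.6) = 0.62 × exp(−2.052)
  = 0.62 × 0.1285 = 0.0797

0.080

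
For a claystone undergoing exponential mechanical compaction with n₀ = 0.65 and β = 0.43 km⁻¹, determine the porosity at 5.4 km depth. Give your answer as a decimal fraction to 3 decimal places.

n = n₀·exp(−β·z) = 0.65 × exp(−0.43 × 5.4) = 0.65 × exp(−2.322)
  = 0.65 × 0.0981 = 0.0638

0.064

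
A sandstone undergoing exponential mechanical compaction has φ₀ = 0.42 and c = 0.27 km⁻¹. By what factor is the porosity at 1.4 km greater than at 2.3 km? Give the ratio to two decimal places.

φ(z₁)/φ(z₂) = e^(−c·z₁)/e^(−c·z₂) = e^{c(z₂−z₁)}
= exp(0.27 × 0.9) = exp(0.243) = 1.2751

1.28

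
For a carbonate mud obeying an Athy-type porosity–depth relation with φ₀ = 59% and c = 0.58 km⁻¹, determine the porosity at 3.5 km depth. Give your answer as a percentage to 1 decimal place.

φ = φ₀·exp(−c·d) = 0.59 × exp(−0.58 × 3.5) = 0.59 × exp(−2.03)
  = 0.59 × 0.1313 = 0.0775

7.7%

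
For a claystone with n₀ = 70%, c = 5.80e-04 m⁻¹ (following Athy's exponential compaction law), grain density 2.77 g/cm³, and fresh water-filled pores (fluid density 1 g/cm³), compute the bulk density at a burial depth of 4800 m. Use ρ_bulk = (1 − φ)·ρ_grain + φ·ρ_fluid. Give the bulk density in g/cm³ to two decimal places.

2.69 g/cm³

Working in km (1 km = 1000 m; c in km⁻¹ = c in m⁻¹ × 1000):
Porosity at depth: n = 0.7·exp(−0.58×4.8) = 0.7×0.0618 = 0.0433
Bulk density: ρ_b = (1−n)ρ_g + n·ρ_f = 0.9567×2.77 + 0.0433×1
       = 2.650 + 0.043 = 2.693 g/cm³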